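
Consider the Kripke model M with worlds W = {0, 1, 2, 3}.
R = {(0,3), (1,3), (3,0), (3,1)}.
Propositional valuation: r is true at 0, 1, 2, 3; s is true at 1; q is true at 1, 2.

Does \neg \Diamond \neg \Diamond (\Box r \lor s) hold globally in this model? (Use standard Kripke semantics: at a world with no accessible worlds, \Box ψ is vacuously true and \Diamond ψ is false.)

Let φ = \neg \Diamond \neg \Diamond (\Box r \lor s). Evaluate φ at each world:
  0 (successors {3}): φ is true.
  1 (successors {3}): φ is true.
  2 (successors ∅): φ is true.
  3 (successors {0, 1}): φ is true.
For instance, at 3:
  At 3: \Diamond \neg \Diamond (\Box r \lor s) is false, so \neg \Diamond \neg \Diamond (\Box r \lor s) is true.
    At 3: \Diamond \neg \Diamond (\Box r \lor s) requires \neg \Diamond (\Box r \lor s) at some successor in {0, 1}.
      At 0: \neg \Diamond (\Box r \lor s) is false.
      At 1: \neg \Diamond (\Box r \lor s) is false.
    So \Diamond \neg \Diamond (\Box r \lor s) is false at 3.

Yes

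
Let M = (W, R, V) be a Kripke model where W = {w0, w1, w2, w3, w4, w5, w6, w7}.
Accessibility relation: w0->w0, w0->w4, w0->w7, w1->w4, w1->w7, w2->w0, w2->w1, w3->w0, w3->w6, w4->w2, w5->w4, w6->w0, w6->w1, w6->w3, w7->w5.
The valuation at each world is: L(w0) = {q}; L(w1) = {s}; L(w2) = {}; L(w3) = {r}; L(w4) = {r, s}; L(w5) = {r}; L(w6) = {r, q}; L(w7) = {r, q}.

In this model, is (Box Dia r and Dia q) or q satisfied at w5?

At w5: Box Dia r and Dia q is false, q is false, so (Box Dia r and Dia q) or q is false.
  At w5: Box Dia r is false, Dia q is false, so Box Dia r and Dia q is false.
    At w5: Box Dia r requires Dia r at every successor {w4}.
      Dia r fails at w4, so Box Dia r is false at w5.
    At w5: Dia q requires q at some successor in {w4}.
      At w4: q is false.
    So Dia q is false at w5.

No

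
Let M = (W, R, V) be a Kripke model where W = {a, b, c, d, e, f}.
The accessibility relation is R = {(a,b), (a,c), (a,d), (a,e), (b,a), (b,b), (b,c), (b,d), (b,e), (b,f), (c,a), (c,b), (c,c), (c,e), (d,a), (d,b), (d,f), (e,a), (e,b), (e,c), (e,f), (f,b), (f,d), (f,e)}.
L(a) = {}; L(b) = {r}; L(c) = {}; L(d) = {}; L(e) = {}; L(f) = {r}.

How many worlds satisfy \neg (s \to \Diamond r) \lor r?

2

Recall that \Diamond ψ holds at a world iff ψ holds at some accessible world.
Let φ = \neg (s \to \Diamond r) \lor r. Evaluate φ at each world:
  a (successors {b, c, d, e}): φ is false.
  b (successors {a, b, c, d, e, f}): φ is true.
  c (successors {a, b, c, e}): φ is false.
  d (successors {a, b, f}): φ is false.
  e (successors {a, b, c, f}): φ is false.
  f (successors {b, d, e}): φ is true.
For instance, at f:
  At f: \neg (s \to \Diamond r) is false, r is true, so \neg (s \to \Diamond r) \lor r is true.
    At f: s \to \Diamond r is true, so \neg (s \to \Diamond r) is false.
      At f: s is false, \Diamond r is true, so s \to \Diamond r is true.
Satisfying worlds: {b, f}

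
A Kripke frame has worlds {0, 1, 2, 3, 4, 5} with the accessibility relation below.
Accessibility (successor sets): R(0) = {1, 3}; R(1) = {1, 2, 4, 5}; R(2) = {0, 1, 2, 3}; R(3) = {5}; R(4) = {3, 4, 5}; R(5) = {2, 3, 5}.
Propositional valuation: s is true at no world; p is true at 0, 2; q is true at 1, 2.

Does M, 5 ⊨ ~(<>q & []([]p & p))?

At 5: <>q & []([]p & p) is false, so ~(<>q & []([]p & p)) is true.
  At 5: <>q is true, []([]p & p) is false, so <>q & []([]p & p) is false.
    At 5: <>q requires q at some successor in {2, 3, 5}.
      q holds at 2, so <>q is true at 5.
    At 5: []([]p & p) requires []p & p at every successor {2, 3, 5}.
      []p & p fails at 2, so []([]p & p) is false at 5.

Yes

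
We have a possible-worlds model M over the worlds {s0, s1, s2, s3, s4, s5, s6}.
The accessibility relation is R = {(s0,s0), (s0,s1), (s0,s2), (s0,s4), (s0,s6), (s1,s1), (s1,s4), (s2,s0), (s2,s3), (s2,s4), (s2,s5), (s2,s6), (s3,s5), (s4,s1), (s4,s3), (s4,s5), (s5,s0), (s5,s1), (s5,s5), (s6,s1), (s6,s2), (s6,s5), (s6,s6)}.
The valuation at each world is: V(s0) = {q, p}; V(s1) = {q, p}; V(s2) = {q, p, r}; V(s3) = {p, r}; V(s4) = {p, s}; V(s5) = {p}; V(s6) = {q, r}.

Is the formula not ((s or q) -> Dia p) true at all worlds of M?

No

Recall that Dia ψ holds at a world iff ψ holds at some accessible world.
Let φ = not ((s or q) -> Dia p). Evaluate φ at each world:
  s0 (successors {s0, s1, s2, s4, s6}): φ is false.
  s1 (successors {s1, s4}): φ is false.
  s2 (successors {s0, s3, s4, s5, s6}): φ is false.
  s3 (successors {s5}): φ is false.
  s4 (successors {s1, s3, s5}): φ is false.
  s5 (successors {s0, s1, s5}): φ is false.
  s6 (successors {s1, s2, s5, s6}): φ is false.
Detail at s0 (counterexample):
  At s0: (s or q) -> Dia p is true, so not ((s or q) -> Dia p) is false.
    At s0: s or q is true, Dia p is true, so (s or q) -> Dia p is true.
      At s0: Dia p requires p at some successor in {s0, s1, s2, s4, s6}.
        p holds at s0, so Dia p is true at s0.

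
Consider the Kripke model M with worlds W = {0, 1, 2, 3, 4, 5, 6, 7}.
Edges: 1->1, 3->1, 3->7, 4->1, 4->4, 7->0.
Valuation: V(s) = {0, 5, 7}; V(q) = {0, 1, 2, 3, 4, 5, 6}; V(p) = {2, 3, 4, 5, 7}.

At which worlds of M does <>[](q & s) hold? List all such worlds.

Let φ = <>[](q & s). Evaluate φ at each world:
  0 (successors ∅): φ is false.
  1 (successors {1}): φ is false.
  2 (successors ∅): φ is false.
  3 (successors {1, 7}): φ is true.
  4 (successors {1, 4}): φ is false.
  5 (successors ∅): φ is false.
  6 (successors ∅): φ is false.
  7 (successors {0}): φ is true.
For instance, at 4:
  At 4: <>[](q & s) requires [](q & s) at some successor in {1, 4}.
    At 1: [](q & s) is false.
    At 4: [](q & s) is false.
  So <>[](q & s) is false at 4.
Satisfying worlds: {3, 7}

3, 7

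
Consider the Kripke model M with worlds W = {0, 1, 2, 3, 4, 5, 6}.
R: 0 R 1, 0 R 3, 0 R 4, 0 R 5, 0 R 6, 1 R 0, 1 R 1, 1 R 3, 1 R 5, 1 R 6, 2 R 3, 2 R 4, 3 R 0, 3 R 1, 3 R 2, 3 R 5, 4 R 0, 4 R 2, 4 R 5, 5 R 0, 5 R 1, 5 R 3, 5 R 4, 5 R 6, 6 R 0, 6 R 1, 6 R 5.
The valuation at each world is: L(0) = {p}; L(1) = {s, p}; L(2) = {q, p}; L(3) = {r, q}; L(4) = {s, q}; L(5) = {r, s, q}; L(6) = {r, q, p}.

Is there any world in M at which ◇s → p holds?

Yes

Let φ = ◇s → p. Evaluate φ at each world:
  0 (successors {1, 3, 4, 5, 6}): φ is true.
  1 (successors {0, 1, 3, 5, 6}): φ is true.
  2 (successors {3, 4}): φ is true.
  3 (successors {0, 1, 2, 5}): φ is false.
  4 (successors {0, 2, 5}): φ is false.
  5 (successors {0, 1, 3, 4, 6}): φ is false.
  6 (successors {0, 1, 5}): φ is true.
Detail at 0 (witness):
  At 0: ◇s is true, p is true, so ◇s → p is true.
    At 0: ◇s requires s at some successor in {1, 3, 4, 5, 6}.
      s holds at 1, so ◇s is true at 0.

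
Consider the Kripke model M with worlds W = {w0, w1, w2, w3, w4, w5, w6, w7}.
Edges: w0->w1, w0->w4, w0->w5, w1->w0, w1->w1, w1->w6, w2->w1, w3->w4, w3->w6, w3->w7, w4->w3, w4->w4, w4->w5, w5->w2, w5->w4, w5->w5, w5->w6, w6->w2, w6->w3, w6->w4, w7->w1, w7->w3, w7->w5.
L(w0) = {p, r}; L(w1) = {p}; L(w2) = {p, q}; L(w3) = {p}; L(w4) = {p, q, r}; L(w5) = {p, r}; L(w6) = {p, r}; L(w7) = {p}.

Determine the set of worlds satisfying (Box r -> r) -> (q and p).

w2, w4

Let φ = (Box r -> r) -> (q and p). Evaluate φ at each world:
  w0 (successors {w1, w4, w5}): φ is false.
  w1 (successors {w0, w1, w6}): φ is false.
  w2 (successors {w1}): φ is true.
  w3 (successors {w4, w6, w7}): φ is false.
  w4 (successors {w3, w4, w5}): φ is true.
  w5 (successors {w2, w4, w5, w6}): φ is false.
  w6 (successors {w2, w3, w4}): φ is false.
  w7 (successors {w1, w3, w5}): φ is false.
For instance, at w0:
  At w0: Box r -> r is true, q and p is false, so (Box r -> r) -> (q and p) is false.
    At w0: Box r is false, r is true, so Box r -> r is true.
      At w0: Box r requires r at every successor {w1, w4, w5}.
        r fails at w1, so Box r is false at w0.
Satisfying worlds: {w2, w4}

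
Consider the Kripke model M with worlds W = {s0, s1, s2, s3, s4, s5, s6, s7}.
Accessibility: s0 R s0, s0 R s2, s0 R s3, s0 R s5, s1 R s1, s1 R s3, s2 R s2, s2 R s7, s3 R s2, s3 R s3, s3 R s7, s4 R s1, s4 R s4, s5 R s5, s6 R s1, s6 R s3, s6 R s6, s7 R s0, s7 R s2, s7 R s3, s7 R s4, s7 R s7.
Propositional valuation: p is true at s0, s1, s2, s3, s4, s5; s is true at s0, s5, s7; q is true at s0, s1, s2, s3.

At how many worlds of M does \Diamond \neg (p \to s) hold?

Recall that \Diamond ψ holds at a world iff ψ holds at some accessible world.
Let φ = \Diamond \neg (p \to s). Evaluate φ at each world:
  s0 (successors {s0, s2, s3, s5}): φ is true.
  s1 (successors {s1, s3}): φ is true.
  s2 (successors {s2, s7}): φ is true.
  s3 (successors {s2, s3, s7}): φ is true.
  s4 (successors {s1, s4}): φ is true.
  s5 (successors {s5}): φ is false.
  s6 (successors {s1, s3, s6}): φ is true.
  s7 (successors {s0, s2, s3, s4, s7}): φ is true.
For instance, at s4:
  At s4: \Diamond \neg (p \to s) requires \neg (p \to s) at some successor in {s1, s4}.
    \neg (p \to s) holds at s1, so \Diamond \neg (p \to s) is true at s4.
Satisfying worlds: {s0, s1, s2, s3, s4, s6, s7}

7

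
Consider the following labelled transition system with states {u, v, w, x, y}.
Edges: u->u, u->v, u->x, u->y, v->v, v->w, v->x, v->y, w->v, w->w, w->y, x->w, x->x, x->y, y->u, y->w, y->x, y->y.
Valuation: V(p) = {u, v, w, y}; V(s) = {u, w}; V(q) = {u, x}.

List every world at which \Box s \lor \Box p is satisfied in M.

w

Let φ = \Box s \lor \Box p. Evaluate φ at each world:
  u (successors {u, v, x, y}): φ is false.
  v (successors {v, w, x, y}): φ is false.
  w (successors {v, w, y}): φ is true.
  x (successors {w, x, y}): φ is false.
  y (successors {u, w, x, y}): φ is false.
For instance, at x:
  At x: \Box s is false, \Box p is false, so \Box s \lor \Box p is false.
    At x: \Box s requires s at every successor {w, x, y}.
      s fails at x, so \Box s is false at x.
    At x: \Box p requires p at every successor {w, x, y}.
      p fails at x, so \Box p is false at x.
Satisfying worlds: {w}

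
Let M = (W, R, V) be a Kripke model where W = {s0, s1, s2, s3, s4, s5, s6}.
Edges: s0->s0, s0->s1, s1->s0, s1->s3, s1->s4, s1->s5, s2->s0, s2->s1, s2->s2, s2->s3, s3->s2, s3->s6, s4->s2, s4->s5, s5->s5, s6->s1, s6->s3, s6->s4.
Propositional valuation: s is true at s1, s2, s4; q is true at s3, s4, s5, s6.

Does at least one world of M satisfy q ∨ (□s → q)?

Recall that □ψ holds at a world iff ψ holds at every accessible world, and ◇ψ holds iff ψ holds at some accessible world.
Let φ = q ∨ (□s → q). Evaluate φ at each world:
  s0 (successors {s0, s1}): φ is true.
  s1 (successors {s0, s3, s4, s5}): φ is true.
  s2 (successors {s0, s1, s2, s3}): φ is true.
  s3 (successors {s2, s6}): φ is true.
  s4 (successors {s2, s5}): φ is true.
  s5 (successors {s5}): φ is true.
  s6 (successors {s1, s3, s4}): φ is true.
Detail at s0 (witness):
  At s0: q is false, □s → q is true, so q ∨ (□s → q) is true.
    At s0: □s is false, q is false, so □s → q is true.
      At s0: □s requires s at every successor {s0, s1}.
        s fails at s0, so □s is false at s0.

Yes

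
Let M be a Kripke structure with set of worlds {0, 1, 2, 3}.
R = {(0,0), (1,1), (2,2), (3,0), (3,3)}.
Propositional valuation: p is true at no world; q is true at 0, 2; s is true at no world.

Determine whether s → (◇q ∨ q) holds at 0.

Recall that ◇ψ holds at a world iff ψ holds at some accessible world.
At 0: s is false, ◇q ∨ q is true, so s → (◇q ∨ q) is true.
  At 0: ◇q is true, q is true, so ◇q ∨ q is true.
    At 0: ◇q requires q at some successor in {0}.
      q holds at 0, so ◇q is true at 0.

Yes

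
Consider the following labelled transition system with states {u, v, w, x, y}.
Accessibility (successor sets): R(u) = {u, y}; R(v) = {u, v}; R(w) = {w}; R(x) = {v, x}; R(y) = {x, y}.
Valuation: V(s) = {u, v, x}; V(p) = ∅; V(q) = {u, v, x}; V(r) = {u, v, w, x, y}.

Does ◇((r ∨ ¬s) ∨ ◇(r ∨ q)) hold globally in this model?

Let φ = ◇((r ∨ ¬s) ∨ ◇(r ∨ q)). Evaluate φ at each world:
  u (successors {u, y}): φ is true.
  v (successors {u, v}): φ is true.
  w (successors {w}): φ is true.
  x (successors {v, x}): φ is true.
  y (successors {x, y}): φ is true.
For instance, at x:
  At x: ◇((r ∨ ¬s) ∨ ◇(r ∨ q)) requires (r ∨ ¬s) ∨ ◇(r ∨ q) at some successor in {v, x}.
    (r ∨ ¬s) ∨ ◇(r ∨ q) holds at v, so ◇((r ∨ ¬s) ∨ ◇(r ∨ q)) is true at x.
      At v: r ∨ ¬s is true, ◇(r ∨ q) is true, so (r ∨ ¬s) ∨ ◇(r ∨ q) is true.

Yes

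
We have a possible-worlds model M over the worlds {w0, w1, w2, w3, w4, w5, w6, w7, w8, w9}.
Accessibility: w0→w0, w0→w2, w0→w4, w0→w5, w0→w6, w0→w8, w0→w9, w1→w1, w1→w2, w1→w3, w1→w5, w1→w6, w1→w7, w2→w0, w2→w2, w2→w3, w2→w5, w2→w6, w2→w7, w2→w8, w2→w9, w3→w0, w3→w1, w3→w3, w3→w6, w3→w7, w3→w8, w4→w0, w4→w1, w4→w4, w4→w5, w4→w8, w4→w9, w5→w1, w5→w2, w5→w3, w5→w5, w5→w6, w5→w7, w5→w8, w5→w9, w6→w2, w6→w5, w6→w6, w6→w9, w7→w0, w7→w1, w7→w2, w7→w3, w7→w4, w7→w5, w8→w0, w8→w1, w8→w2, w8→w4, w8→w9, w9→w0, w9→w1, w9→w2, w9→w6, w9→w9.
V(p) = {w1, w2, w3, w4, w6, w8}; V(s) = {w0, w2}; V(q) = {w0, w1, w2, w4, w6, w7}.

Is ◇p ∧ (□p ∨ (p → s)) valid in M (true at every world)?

No

Let φ = ◇p ∧ (□p ∨ (p → s)). Evaluate φ at each world:
  w0 (successors {w0, w2, w4, w5, w6, w8, w9}): φ is true.
  w1 (successors {w1, w2, w3, w5, w6, w7}): φ is false.
  w2 (successors {w0, w2, w3, w5, w6, w7, w8, w9}): φ is true.
  w3 (successors {w0, w1, w3, w6, w7, w8}): φ is false.
  w4 (successors {w0, w1, w4, w5, w8, w9}): φ is false.
  w5 (successors {w1, w2, w3, w5, w6, w7, w8, w9}): φ is true.
  w6 (successors {w2, w5, w6, w9}): φ is false.
  w7 (successors {w0, w1, w2, w3, w4, w5}): φ is true.
  w8 (successors {w0, w1, w2, w4, w9}): φ is false.
  w9 (successors {w0, w1, w2, w6, w9}): φ is true.
Detail at w1 (counterexample):
  At w1: ◇p is true, □p ∨ (p → s) is false, so ◇p ∧ (□p ∨ (p → s)) is false.
    At w1: ◇p requires p at some successor in {w1, w2, w3, w5, w6, w7}.
      p holds at w1, so ◇p is true at w1.
    At w1: □p is false, p → s is false, so □p ∨ (p → s) is false.
      At w1: □p requires p at every successor {w1, w2, w3, w5, w6, w7}.
        p fails at w5, so □p is false at w1.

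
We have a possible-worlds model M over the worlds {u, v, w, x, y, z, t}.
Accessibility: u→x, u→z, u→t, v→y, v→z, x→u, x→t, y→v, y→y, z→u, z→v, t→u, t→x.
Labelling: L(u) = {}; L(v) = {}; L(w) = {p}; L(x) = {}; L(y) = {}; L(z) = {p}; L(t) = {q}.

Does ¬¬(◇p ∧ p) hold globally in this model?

No

Recall that ◇ψ holds at a world iff ψ holds at some accessible world.
Let φ = ¬¬(◇p ∧ p). Evaluate φ at each world:
  u (successors {x, z, t}): φ is false.
  v (successors {y, z}): φ is false.
  w (successors ∅): φ is false.
  x (successors {u, t}): φ is false.
  y (successors {v, y}): φ is false.
  z (successors {u, v}): φ is false.
  t (successors {u, x}): φ is false.
Detail at u (counterexample):
  At u: ¬(◇p ∧ p) is true, so ¬¬(◇p ∧ p) is false.
    At u: ◇p ∧ p is false, so ¬(◇p ∧ p) is true.
      At u: ◇p is true, p is false, so ◇p ∧ p is false.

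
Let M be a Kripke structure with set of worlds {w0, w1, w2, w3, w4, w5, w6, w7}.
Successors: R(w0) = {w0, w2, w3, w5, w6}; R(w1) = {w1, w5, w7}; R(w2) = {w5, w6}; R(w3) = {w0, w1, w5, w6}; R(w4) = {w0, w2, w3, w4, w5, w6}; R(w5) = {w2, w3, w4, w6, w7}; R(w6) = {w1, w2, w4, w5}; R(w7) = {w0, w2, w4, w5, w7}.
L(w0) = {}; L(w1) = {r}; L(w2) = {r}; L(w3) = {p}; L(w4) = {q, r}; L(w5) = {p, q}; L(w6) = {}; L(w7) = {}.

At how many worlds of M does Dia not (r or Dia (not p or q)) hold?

Let φ = Dia not (r or Dia (not p or q)). Evaluate φ at each world:
  w0 (successors {w0, w2, w3, w5, w6}): φ is false.
  w1 (successors {w1, w5, w7}): φ is false.
  w2 (successors {w5, w6}): φ is false.
  w3 (successors {w0, w1, w5, w6}): φ is false.
  w4 (successors {w0, w2, w3, w4, w5, w6}): φ is false.
  w5 (successors {w2, w3, w4, w6, w7}): φ is false.
  w6 (successors {w1, w2, w4, w5}): φ is false.
  w7 (successors {w0, w2, w4, w5, w7}): φ is false.
For instance, at w2:
  At w2: Dia not (r or Dia (not p or q)) requires not (r or Dia (not p or q)) at some successor in {w5, w6}.
    At w5: not (r or Dia (not p or q)) is false.
    At w6: not (r or Dia (not p or q)) is false.
  So Dia not (r or Dia (not p or q)) is false at w2.
Satisfying worlds: none.

0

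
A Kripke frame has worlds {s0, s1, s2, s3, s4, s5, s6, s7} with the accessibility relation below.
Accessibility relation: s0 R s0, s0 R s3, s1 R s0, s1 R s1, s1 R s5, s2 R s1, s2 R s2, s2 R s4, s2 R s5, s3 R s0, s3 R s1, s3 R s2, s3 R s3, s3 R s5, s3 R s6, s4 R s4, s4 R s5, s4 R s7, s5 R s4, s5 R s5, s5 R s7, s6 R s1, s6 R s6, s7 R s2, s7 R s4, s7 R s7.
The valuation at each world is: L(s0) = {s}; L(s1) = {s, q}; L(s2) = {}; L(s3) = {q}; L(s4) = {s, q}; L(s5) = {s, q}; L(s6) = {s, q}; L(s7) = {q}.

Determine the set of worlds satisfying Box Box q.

Let φ = Box Box q. Evaluate φ at each world:
  s0 (successors {s0, s3}): φ is false.
  s1 (successors {s0, s1, s5}): φ is false.
  s2 (successors {s1, s2, s4, s5}): φ is false.
  s3 (successors {s0, s1, s2, s3, s5, s6}): φ is false.
  s4 (successors {s4, s5, s7}): φ is false.
  s5 (successors {s4, s5, s7}): φ is false.
  s6 (successors {s1, s6}): φ is false.
  s7 (successors {s2, s4, s7}): φ is false.
For instance, at s3:
  At s3: Box Box q requires Box q at every successor {s0, s1, s2, s3, s5, s6}.
    Box q fails at s0, so Box Box q is false at s3.
      At s0: Box q requires q at every successor {s0, s3}.
        q fails at s0, so Box q is false at s0.
Satisfying worlds: none.

none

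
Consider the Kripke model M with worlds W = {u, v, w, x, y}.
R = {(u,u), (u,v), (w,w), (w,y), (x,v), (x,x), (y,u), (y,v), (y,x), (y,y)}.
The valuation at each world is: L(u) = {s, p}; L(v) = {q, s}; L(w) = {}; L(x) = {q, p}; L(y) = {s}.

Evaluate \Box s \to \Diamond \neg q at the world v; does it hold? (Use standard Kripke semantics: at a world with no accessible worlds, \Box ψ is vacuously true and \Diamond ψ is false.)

At v: \Box s is true, \Diamond \neg q is false, so \Box s \to \Diamond \neg q is false.
  At v: no accessible worlds, so \Box s holds vacuously.
  At v: no accessible worlds, so \Diamond \neg q is false.

No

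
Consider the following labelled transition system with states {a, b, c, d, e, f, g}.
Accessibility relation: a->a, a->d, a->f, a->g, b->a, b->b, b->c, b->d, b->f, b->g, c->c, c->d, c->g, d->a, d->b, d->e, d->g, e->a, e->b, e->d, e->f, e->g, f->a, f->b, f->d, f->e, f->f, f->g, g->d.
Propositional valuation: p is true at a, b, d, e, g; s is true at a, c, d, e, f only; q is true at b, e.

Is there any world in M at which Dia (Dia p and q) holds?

Yes

Let φ = Dia (Dia p and q). Evaluate φ at each world:
  a (successors {a, d, f, g}): φ is false.
  b (successors {a, b, c, d, f, g}): φ is true.
  c (successors {c, d, g}): φ is false.
  d (successors {a, b, e, g}): φ is true.
  e (successors {a, b, d, f, g}): φ is true.
  f (successors {a, b, d, e, f, g}): φ is true.
  g (successors {d}): φ is false.
Detail at b (witness):
  At b: Dia (Dia p and q) requires Dia p and q at some successor in {a, b, c, d, f, g}.
    Dia p and q holds at b, so Dia (Dia p and q) is true at b.
      At b: Dia p is true, q is true, so Dia p and q is true.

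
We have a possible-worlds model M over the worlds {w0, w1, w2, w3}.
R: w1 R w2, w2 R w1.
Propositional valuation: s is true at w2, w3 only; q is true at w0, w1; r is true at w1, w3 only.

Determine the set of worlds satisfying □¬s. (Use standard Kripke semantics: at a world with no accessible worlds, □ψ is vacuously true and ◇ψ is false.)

Let φ = □¬s. Evaluate φ at each world:
  w0 (successors ∅): φ is true.
  w1 (successors {w2}): φ is false.
  w2 (successors {w1}): φ is true.
  w3 (successors ∅): φ is true.
For instance, at w2:
  At w2: □¬s requires ¬s at every successor {w1}.
    At w1: ¬s is true.
  So □¬s is true at w2.
Satisfying worlds: {w0, w2, w3}

w0, w2, w3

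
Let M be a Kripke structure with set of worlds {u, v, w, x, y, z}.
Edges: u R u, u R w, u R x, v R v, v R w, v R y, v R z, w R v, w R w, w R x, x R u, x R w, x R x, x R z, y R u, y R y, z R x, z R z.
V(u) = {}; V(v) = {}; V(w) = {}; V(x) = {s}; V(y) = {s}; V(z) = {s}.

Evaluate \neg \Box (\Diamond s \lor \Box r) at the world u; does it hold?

No

At u: \Box (\Diamond s \lor \Box r) is true, so \neg \Box (\Diamond s \lor \Box r) is false.
  At u: \Box (\Diamond s \lor \Box r) requires \Diamond s \lor \Box r at every successor {u, w, x}.
      At u: \Diamond s is true, \Box r is false, so \Diamond s \lor \Box r is true.
      At w: \Diamond s is true, \Box r is false, so \Diamond s \lor \Box r is true.
      At x: \Diamond s is true, \Box r is false, so \Diamond s \lor \Box r is true.
  So \Box (\Diamond s \lor \Box r) is true at u.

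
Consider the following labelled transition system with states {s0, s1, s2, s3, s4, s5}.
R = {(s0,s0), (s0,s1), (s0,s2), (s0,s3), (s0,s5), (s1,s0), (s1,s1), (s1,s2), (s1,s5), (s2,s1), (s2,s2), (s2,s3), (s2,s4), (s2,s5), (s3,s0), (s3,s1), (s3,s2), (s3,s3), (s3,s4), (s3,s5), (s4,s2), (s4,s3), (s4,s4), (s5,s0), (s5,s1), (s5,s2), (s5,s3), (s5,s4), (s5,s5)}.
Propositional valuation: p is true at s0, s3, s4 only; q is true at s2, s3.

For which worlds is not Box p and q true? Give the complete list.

s2, s3

Let φ = not Box p and q. Evaluate φ at each world:
  s0 (successors {s0, s1, s2, s3, s5}): φ is false.
  s1 (successors {s0, s1, s2, s5}): φ is false.
  s2 (successors {s1, s2, s3, s4, s5}): φ is true.
  s3 (successors {s0, s1, s2, s3, s4, s5}): φ is true.
  s4 (successors {s2, s3, s4}): φ is false.
  s5 (successors {s0, s1, s2, s3, s4, s5}): φ is false.
For instance, at s3:
  At s3: not Box p is true, q is true, so not Box p and q is true.
    At s3: Box p is false, so not Box p is true.
      At s3: Box p requires p at every successor {s0, s1, s2, s3, s4, s5}.
        p fails at s1, so Box p is false at s3.
Satisfying worlds: {s2, s3}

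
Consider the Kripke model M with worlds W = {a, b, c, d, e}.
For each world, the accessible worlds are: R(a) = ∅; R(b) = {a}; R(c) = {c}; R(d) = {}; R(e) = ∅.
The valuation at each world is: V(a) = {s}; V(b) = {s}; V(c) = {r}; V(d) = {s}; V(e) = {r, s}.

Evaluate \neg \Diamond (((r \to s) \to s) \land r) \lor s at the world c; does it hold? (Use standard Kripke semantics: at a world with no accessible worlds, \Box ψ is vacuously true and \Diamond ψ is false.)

Recall that \Diamond ψ holds at a world iff ψ holds at some accessible world.
At c: \neg \Diamond (((r \to s) \to s) \land r) is false, s is false, so \neg \Diamond (((r \to s) \to s) \land r) \lor s is false.
  At c: \Diamond (((r \to s) \to s) \land r) is true, so \neg \Diamond (((r \to s) \to s) \land r) is false.
    At c: \Diamond (((r \to s) \to s) \land r) requires ((r \to s) \to s) \land r at some successor in {c}.
      ((r \to s) \to s) \land r holds at c, so \Diamond (((r \to s) \to s) \land r) is true at c.

No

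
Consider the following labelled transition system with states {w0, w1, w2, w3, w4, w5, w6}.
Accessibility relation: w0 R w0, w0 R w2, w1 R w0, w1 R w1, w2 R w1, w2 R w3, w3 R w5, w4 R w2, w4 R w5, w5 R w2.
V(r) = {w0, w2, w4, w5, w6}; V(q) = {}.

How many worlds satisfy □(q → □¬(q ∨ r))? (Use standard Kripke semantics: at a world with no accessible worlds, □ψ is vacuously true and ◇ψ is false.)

Let φ = □(q → □¬(q ∨ r)). Evaluate φ at each world:
  w0 (successors {w0, w2}): φ is true.
  w1 (successors {w0, w1}): φ is true.
  w2 (successors {w1, w3}): φ is true.
  w3 (successors {w5}): φ is true.
  w4 (successors {w2, w5}): φ is true.
  w5 (successors {w2}): φ is true.
  w6 (successors ∅): φ is true.
For instance, at w0:
  At w0: □(q → □¬(q ∨ r)) requires q → □¬(q ∨ r) at every successor {w0, w2}.
      At w0: q is false, □¬(q ∨ r) is false, so q → □¬(q ∨ r) is true.
      At w2: q is false, □¬(q ∨ r) is true, so q → □¬(q ∨ r) is true.
  So □(q → □¬(q ∨ r)) is true at w0.
Satisfying worlds: {w0, w1, w2, w3, w4, w5, w6}

7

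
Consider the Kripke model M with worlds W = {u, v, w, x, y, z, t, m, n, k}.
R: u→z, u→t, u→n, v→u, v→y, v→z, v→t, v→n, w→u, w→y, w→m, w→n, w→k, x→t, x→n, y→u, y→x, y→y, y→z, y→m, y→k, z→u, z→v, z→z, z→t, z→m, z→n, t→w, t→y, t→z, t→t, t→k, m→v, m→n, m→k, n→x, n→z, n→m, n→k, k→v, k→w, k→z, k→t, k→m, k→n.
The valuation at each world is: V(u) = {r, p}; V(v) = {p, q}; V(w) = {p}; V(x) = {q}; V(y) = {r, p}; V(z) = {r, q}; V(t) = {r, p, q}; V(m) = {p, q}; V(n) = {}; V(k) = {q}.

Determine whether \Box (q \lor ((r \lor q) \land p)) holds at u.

No

At u: \Box (q \lor ((r \lor q) \land p)) requires q \lor ((r \lor q) \land p) at every successor {z, t, n}.
  q \lor ((r \lor q) \land p) fails at n, so \Box (q \lor ((r \lor q) \land p)) is false at u.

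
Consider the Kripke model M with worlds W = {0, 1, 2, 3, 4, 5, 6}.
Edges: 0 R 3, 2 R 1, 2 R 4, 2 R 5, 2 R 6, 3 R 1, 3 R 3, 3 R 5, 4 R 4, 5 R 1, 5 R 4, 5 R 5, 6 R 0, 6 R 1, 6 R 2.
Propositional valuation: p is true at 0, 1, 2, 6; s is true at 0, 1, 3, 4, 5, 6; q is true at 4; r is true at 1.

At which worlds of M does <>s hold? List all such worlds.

0, 2, 3, 4, 5, 6

Recall that <>ψ holds at a world iff ψ holds at some accessible world.
Let φ = <>s. Evaluate φ at each world:
  0 (successors {3}): φ is true.
  1 (successors ∅): φ is false.
  2 (successors {1, 4, 5, 6}): φ is true.
  3 (successors {1, 3, 5}): φ is true.
  4 (successors {4}): φ is true.
  5 (successors {1, 4, 5}): φ is true.
  6 (successors {0, 1, 2}): φ is true.
For instance, at 2:
  At 2: <>s requires s at some successor in {1, 4, 5, 6}.
    s holds at 1, so <>s is true at 2.
Satisfying worlds: {0, 2, 3, 4, 5, 6}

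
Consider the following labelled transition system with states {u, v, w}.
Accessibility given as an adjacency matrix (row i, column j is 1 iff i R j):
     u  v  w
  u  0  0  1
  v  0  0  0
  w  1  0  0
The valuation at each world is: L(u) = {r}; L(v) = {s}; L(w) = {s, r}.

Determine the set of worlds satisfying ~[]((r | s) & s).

w

Recall that []ψ holds at a world iff ψ holds at every accessible world, and <>ψ holds iff ψ holds at some accessible world.
Let φ = ~[]((r | s) & s). Evaluate φ at each world:
  u (successors {w}): φ is false.
  v (successors ∅): φ is false.
  w (successors {u}): φ is true.
For instance, at w:
  At w: []((r | s) & s) is false, so ~[]((r | s) & s) is true.
    At w: []((r | s) & s) requires (r | s) & s at every successor {u}.
      (r | s) & s fails at u, so []((r | s) & s) is false at w.
Satisfying worlds: {w}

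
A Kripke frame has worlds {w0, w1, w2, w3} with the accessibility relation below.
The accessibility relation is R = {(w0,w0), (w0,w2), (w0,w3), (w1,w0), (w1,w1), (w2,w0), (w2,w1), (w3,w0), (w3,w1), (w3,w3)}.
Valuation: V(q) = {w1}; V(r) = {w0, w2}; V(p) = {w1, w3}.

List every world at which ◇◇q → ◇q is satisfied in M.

w1, w2, w3

Let φ = ◇◇q → ◇q. Evaluate φ at each world:
  w0 (successors {w0, w2, w3}): φ is false.
  w1 (successors {w0, w1}): φ is true.
  w2 (successors {w0, w1}): φ is true.
  w3 (successors {w0, w1, w3}): φ is true.
For instance, at w1:
  At w1: ◇◇q is true, ◇q is true, so ◇◇q → ◇q is true.
    At w1: ◇◇q requires ◇q at some successor in {w0, w1}.
      ◇q holds at w1, so ◇◇q is true at w1.
    At w1: ◇q requires q at some successor in {w0, w1}.
      q holds at w1, so ◇q is true at w1.
Satisfying worlds: {w1, w2, w3}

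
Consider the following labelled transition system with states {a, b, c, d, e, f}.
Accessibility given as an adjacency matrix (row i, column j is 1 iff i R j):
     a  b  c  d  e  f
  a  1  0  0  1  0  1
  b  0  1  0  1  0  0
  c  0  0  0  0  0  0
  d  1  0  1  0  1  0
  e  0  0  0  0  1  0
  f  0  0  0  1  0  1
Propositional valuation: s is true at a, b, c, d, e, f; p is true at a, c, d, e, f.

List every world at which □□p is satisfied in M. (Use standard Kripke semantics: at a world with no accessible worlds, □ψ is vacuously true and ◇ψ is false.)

a, c, d, e, f

Recall that □ψ holds at a world iff ψ holds at every accessible world, and ◇ψ holds iff ψ holds at some accessible world.
Let φ = □□p. Evaluate φ at each world:
  a (successors {a, d, f}): φ is true.
  b (successors {b, d}): φ is false.
  c (successors ∅): φ is true.
  d (successors {a, c, e}): φ is true.
  e (successors {e}): φ is true.
  f (successors {d, f}): φ is true.
For instance, at b:
  At b: □□p requires □p at every successor {b, d}.
    □p fails at b, so □□p is false at b.
      At b: □p requires p at every successor {b, d}.
        p fails at b, so □p is false at b.
Satisfying worlds: {a, c, d, e, f}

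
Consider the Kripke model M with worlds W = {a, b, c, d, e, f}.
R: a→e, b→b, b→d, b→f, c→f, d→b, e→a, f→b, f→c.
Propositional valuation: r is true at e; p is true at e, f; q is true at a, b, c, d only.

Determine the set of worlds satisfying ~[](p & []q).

Recall that []ψ holds at a world iff ψ holds at every accessible world, and <>ψ holds iff ψ holds at some accessible world.
Let φ = ~[](p & []q). Evaluate φ at each world:
  a (successors {e}): φ is false.
  b (successors {b, d, f}): φ is true.
  c (successors {f}): φ is false.
  d (successors {b}): φ is true.
  e (successors {a}): φ is true.
  f (successors {b, c}): φ is true.
For instance, at c:
  At c: [](p & []q) is true, so ~[](p & []q) is false.
    At c: [](p & []q) requires p & []q at every successor {f}.
      At f: p & []q is true.
    So [](p & []q) is true at c.
Satisfying worlds: {b, d, e, f}

b, d, e, f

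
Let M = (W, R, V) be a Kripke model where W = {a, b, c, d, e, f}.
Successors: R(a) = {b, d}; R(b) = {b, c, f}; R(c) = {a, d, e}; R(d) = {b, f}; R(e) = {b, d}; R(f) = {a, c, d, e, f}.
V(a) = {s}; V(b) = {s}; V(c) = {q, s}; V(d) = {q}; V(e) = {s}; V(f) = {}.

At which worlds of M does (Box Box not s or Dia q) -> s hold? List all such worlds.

Recall that Box ψ holds at a world iff ψ holds at every accessible world, and Dia ψ holds iff ψ holds at some accessible world.
Let φ = (Box Box not s or Dia q) -> s. Evaluate φ at each world:
  a (successors {b, d}): φ is true.
  b (successors {b, c, f}): φ is true.
  c (successors {a, d, e}): φ is true.
  d (successors {b, f}): φ is true.
  e (successors {b, d}): φ is true.
  f (successors {a, c, d, e, f}): φ is false.
For instance, at f:
  At f: Box Box not s or Dia q is true, s is false, so (Box Box not s or Dia q) -> s is false.
    At f: Box Box not s is false, Dia q is true, so Box Box not s or Dia q is true.
      At f: Box Box not s requires Box not s at every successor {a, c, d, e, f}.
        Box not s fails at a, so Box Box not s is false at f.
      At f: Dia q requires q at some successor in {a, c, d, e, f}.
        q holds at c, so Dia q is true at f.
Satisfying worlds: {a, b, c, d, e}

a, b, c, d, e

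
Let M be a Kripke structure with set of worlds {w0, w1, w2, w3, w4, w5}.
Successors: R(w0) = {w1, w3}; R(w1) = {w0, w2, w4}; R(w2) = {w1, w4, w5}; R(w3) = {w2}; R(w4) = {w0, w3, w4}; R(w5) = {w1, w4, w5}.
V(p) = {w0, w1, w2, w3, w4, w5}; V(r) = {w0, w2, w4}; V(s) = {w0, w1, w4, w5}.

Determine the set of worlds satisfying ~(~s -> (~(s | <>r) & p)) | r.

Let φ = ~(~s -> (~(s | <>r) & p)) | r. Evaluate φ at each world:
  w0 (successors {w1, w3}): φ is true.
  w1 (successors {w0, w2, w4}): φ is false.
  w2 (successors {w1, w4, w5}): φ is true.
  w3 (successors {w2}): φ is true.
  w4 (successors {w0, w3, w4}): φ is true.
  w5 (successors {w1, w4, w5}): φ is false.
For instance, at w2:
  At w2: ~(~s -> (~(s | <>r) & p)) is true, r is true, so ~(~s -> (~(s | <>r) & p)) | r is true.
    At w2: ~s -> (~(s | <>r) & p) is false, so ~(~s -> (~(s | <>r) & p)) is true.
      At w2: ~s is true, ~(s | <>r) & p is false, so ~s -> (~(s | <>r) & p) is false.
Satisfying worlds: {w0, w2, w3, w4}

w0, w2, w3, w4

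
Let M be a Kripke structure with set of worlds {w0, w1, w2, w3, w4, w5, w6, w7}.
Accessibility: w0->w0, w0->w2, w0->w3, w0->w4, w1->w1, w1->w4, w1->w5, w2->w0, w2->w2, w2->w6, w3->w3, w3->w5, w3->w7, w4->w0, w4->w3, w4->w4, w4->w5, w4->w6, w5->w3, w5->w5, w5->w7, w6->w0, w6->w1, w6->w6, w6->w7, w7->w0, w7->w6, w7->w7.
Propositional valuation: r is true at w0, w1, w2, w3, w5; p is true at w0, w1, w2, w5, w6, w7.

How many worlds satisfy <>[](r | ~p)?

6

Recall that []ψ holds at a world iff ψ holds at every accessible world, and <>ψ holds iff ψ holds at some accessible world.
Let φ = <>[](r | ~p). Evaluate φ at each world:
  w0 (successors {w0, w2, w3, w4}): φ is true.
  w1 (successors {w1, w4, w5}): φ is true.
  w2 (successors {w0, w2, w6}): φ is true.
  w3 (successors {w3, w5, w7}): φ is false.
  w4 (successors {w0, w3, w4, w5, w6}): φ is true.
  w5 (successors {w3, w5, w7}): φ is false.
  w6 (successors {w0, w1, w6, w7}): φ is true.
  w7 (successors {w0, w6, w7}): φ is true.
For instance, at w2:
  At w2: <>[](r | ~p) requires [](r | ~p) at some successor in {w0, w2, w6}.
    [](r | ~p) holds at w0, so <>[](r | ~p) is true at w2.
      At w0: [](r | ~p) requires r | ~p at every successor {w0, w2, w3, w4}.
        At w0: r | ~p is true.
        At w2: r | ~p is true.
        At w3: r | ~p is true.
        At w4: r | ~p is true.
      So [](r | ~p) is true at w0.
Satisfying worlds: {w0, w1, w2, w4, w6, w7}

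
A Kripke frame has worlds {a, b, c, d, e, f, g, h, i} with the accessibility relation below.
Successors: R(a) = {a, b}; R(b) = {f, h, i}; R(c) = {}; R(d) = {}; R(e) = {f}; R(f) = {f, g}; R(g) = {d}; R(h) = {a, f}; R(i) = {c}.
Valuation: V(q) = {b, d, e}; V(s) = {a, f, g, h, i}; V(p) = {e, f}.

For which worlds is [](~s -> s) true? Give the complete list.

b, c, d, e, f, h

Recall that []ψ holds at a world iff ψ holds at every accessible world, and <>ψ holds iff ψ holds at some accessible world.
Let φ = [](~s -> s). Evaluate φ at each world:
  a (successors {a, b}): φ is false.
  b (successors {f, h, i}): φ is true.
  c (successors ∅): φ is true.
  d (successors ∅): φ is true.
  e (successors {f}): φ is true.
  f (successors {f, g}): φ is true.
  g (successors {d}): φ is false.
  h (successors {a, f}): φ is true.
  i (successors {c}): φ is false.
For instance, at a:
  At a: [](~s -> s) requires ~s -> s at every successor {a, b}.
    ~s -> s fails at b, so [](~s -> s) is false at a.
Satisfying worlds: {b, c, d, e, f, h}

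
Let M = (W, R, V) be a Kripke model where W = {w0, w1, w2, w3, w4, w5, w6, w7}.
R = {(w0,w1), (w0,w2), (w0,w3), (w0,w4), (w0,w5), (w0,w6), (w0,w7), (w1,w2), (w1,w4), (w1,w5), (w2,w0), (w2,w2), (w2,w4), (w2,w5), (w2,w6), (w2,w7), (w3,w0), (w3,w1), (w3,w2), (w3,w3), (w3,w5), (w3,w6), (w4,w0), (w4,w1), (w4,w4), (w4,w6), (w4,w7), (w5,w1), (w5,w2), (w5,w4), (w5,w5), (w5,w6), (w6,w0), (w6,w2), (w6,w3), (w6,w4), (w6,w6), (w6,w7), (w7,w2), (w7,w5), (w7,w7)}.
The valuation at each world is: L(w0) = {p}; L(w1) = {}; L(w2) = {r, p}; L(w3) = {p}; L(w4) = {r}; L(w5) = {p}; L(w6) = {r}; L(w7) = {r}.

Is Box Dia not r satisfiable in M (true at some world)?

Let φ = Box Dia not r. Evaluate φ at each world:
  w0 (successors {w1, w2, w3, w4, w5, w6, w7}): φ is true.
  w1 (successors {w2, w4, w5}): φ is true.
  w2 (successors {w0, w2, w4, w5, w6, w7}): φ is true.
  w3 (successors {w0, w1, w2, w3, w5, w6}): φ is true.
  w4 (successors {w0, w1, w4, w6, w7}): φ is true.
  w5 (successors {w1, w2, w4, w5, w6}): φ is true.
  w6 (successors {w0, w2, w3, w4, w6, w7}): φ is true.
  w7 (successors {w2, w5, w7}): φ is true.
Detail at w0 (witness):
  At w0: Box Dia not r requires Dia not r at every successor {w1, w2, w3, w4, w5, w6, w7}.
    At w1: Dia not r is true.
    At w2: Dia not r is true.
    At w3: Dia not r is true.
    At w4: Dia not r is true.
    At w5: Dia not r is true.
    At w6: Dia not r is true.
    At w7: Dia not r is true.
  So Box Dia not r is true at w0.

Yes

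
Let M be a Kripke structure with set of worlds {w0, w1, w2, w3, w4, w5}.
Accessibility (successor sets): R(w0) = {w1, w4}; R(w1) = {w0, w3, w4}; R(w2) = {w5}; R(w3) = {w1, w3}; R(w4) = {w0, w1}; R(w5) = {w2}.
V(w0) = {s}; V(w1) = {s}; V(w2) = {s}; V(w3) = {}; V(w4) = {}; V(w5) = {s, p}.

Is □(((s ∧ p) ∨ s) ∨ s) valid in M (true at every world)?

Let φ = □(((s ∧ p) ∨ s) ∨ s). Evaluate φ at each world:
  w0 (successors {w1, w4}): φ is false.
  w1 (successors {w0, w3, w4}): φ is false.
  w2 (successors {w5}): φ is true.
  w3 (successors {w1, w3}): φ is false.
  w4 (successors {w0, w1}): φ is true.
  w5 (successors {w2}): φ is true.
Detail at w0 (counterexample):
  At w0: □(((s ∧ p) ∨ s) ∨ s) requires ((s ∧ p) ∨ s) ∨ s at every successor {w1, w4}.
    ((s ∧ p) ∨ s) ∨ s fails at w4, so □(((s ∧ p) ∨ s) ∨ s) is false at w0.

No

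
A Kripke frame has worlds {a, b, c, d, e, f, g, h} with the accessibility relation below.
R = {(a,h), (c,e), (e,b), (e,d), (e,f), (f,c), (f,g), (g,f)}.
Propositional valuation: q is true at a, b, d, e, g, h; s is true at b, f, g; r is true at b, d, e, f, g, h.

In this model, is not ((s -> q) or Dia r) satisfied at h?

No

At h: (s -> q) or Dia r is true, so not ((s -> q) or Dia r) is false.
  At h: s -> q is true, Dia r is false, so (s -> q) or Dia r is true.
    At h: no accessible worlds, so Dia r is false.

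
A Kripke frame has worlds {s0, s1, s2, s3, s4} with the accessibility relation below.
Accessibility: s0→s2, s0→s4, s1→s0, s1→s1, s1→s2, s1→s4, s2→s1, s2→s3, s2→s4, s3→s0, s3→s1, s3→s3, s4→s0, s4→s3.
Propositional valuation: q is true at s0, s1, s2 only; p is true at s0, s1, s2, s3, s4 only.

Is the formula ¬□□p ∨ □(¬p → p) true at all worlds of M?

Yes

Recall that □ψ holds at a world iff ψ holds at every accessible world, and ◇ψ holds iff ψ holds at some accessible world.
Let φ = ¬□□p ∨ □(¬p → p). Evaluate φ at each world:
  s0 (successors {s2, s4}): φ is true.
  s1 (successors {s0, s1, s2, s4}): φ is true.
  s2 (successors {s1, s3, s4}): φ is true.
  s3 (successors {s0, s1, s3}): φ is true.
  s4 (successors {s0, s3}): φ is true.
For instance, at s0:
  At s0: ¬□□p is false, □(¬p → p) is true, so ¬□□p ∨ □(¬p → p) is true.
    At s0: □□p is true, so ¬□□p is false.
      At s0: □□p requires □p at every successor {s2, s4}.
        At s2: □p is true.
        At s4: □p is true.
      So □□p is true at s0.
    At s0: □(¬p → p) requires ¬p → p at every successor {s2, s4}.
      At s2: ¬p → p is true.
      At s4: ¬p → p is true.
    So □(¬p → p) is true at s0.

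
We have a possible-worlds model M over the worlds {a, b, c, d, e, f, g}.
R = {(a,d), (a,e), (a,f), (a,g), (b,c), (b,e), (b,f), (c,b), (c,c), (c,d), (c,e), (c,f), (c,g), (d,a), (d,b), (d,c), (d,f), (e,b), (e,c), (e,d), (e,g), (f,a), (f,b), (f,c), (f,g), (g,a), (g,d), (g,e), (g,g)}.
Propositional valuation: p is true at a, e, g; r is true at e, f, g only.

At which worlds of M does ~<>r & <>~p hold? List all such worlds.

none

Let φ = ~<>r & <>~p. Evaluate φ at each world:
  a (successors {d, e, f, g}): φ is false.
  b (successors {c, e, f}): φ is false.
  c (successors {b, c, d, e, f, g}): φ is false.
  d (successors {a, b, c, f}): φ is false.
  e (successors {b, c, d, g}): φ is false.
  f (successors {a, b, c, g}): φ is false.
  g (successors {a, d, e, g}): φ is false.
For instance, at a:
  At a: ~<>r is false, <>~p is true, so ~<>r & <>~p is false.
    At a: <>r is true, so ~<>r is false.
      At a: <>r requires r at some successor in {d, e, f, g}.
        r holds at e, so <>r is true at a.
    At a: <>~p requires ~p at some successor in {d, e, f, g}.
      ~p holds at d, so <>~p is true at a.
Satisfying worlds: none.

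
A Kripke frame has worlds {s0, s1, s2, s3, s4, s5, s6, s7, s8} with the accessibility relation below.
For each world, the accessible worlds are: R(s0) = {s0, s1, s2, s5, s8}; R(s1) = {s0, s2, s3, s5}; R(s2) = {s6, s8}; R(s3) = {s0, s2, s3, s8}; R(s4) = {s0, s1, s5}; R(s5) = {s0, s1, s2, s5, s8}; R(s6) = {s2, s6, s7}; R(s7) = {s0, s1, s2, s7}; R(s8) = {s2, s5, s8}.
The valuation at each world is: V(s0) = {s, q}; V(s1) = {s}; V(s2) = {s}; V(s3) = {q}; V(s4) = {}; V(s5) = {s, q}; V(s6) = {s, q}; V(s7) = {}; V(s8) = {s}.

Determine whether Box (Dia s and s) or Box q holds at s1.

At s1: Box (Dia s and s) is false, Box q is false, so Box (Dia s and s) or Box q is false.
  At s1: Box (Dia s and s) requires Dia s and s at every successor {s0, s2, s3, s5}.
    Dia s and s fails at s3, so Box (Dia s and s) is false at s1.
      At s3: Dia s is true, s is false, so Dia s and s is false.
  At s1: Box q requires q at every successor {s0, s2, s3, s5}.
    q fails at s2, so Box q is false at s1.

No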